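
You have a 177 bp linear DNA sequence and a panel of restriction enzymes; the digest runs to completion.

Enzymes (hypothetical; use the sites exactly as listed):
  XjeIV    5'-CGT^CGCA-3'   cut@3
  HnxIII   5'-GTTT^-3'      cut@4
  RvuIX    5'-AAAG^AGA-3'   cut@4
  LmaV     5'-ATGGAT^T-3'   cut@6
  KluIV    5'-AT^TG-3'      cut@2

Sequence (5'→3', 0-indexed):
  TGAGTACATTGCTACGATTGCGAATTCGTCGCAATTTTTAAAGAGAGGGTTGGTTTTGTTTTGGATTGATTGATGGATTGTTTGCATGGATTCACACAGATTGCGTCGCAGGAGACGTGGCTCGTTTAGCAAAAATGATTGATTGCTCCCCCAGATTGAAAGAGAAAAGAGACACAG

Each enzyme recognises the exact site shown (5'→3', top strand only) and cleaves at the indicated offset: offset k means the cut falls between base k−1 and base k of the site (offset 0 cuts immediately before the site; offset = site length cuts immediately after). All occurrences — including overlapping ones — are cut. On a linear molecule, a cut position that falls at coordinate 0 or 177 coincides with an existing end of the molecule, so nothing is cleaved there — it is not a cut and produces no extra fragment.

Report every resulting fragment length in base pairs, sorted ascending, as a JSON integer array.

[4,4,5,5,5,5,6,7,8,8,8,9,9,10,11,12,13,13,14,21]

Scan for sites:
  XjeIV (CGTCGCA, off=3): starts [26, 103] → cuts [29, 106]
  HnxIII (GTTT, off=4): starts [52, 57, 79, 123] → cuts [56, 61, 83, 127]
  RvuIX (AAAGAGA, off=4): starts [39, 158, 165] → cuts [43, 162, 169]
  LmaV (ATGGATT, off=6): starts [72, 85] → cuts [78, 91]
  KluIV (ATTG, off=2): starts [7, 16, 64, 68, 76, 99, 137, 141, 154] → cuts [9, 18, 66, 70, 78, 101, 139, 143, 156]

All cut coordinates (distinct, sorted): [9, 18, 29, 43, 56, 61, 66, 70, 78, 83, 91, 101, 106, 127, 139, 143, 156, 162, 169]

Fragments:
  [0,9): 9 bp
  [9,18): 9 bp
  [18,29): 11 bp
  [29,43): 14 bp
  [43,56): 13 bp
  [56,61): 5 bp
  [61,66): 5 bp
  [66,70): 4 bp
  [70,78): 8 bp
  [78,83): 5 bp
  [83,91): 8 bp
  [91,101): 10 bp
  [101,106): 5 bp
  [106,127): 21 bp
  [127,139): 12 bp
  [139,143): 4 bp
  [143,156): 13 bp
  [156,162): 6 bp
  [162,169): 7 bp
  [169,177): 8 bp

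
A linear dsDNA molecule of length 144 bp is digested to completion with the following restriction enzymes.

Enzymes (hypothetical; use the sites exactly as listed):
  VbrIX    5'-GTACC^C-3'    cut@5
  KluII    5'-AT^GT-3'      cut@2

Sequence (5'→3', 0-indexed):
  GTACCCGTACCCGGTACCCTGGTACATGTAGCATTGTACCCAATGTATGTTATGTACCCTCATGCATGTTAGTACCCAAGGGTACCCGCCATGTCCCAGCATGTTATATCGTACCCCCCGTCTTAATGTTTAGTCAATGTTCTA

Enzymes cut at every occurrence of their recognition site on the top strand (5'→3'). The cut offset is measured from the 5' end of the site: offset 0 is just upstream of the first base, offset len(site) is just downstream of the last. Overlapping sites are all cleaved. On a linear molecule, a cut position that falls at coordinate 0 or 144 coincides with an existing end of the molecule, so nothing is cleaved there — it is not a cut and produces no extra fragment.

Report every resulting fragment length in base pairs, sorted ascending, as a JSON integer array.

[4,4,5,5,5,6,6,6,7,9,9,9,10,10,11,12,13,13]

Scan for sites:
  VbrIX GTACCC/5: at [0, 6, 13, 35, 53, 71, 81, 110] ⇒ [5, 11, 18, 40, 58, 76, 86, 115]
  KluII ATGT/2: at [25, 42, 46, 51, 65, 90, 100, 125, 136] ⇒ [27, 44, 48, 53, 67, 92, 102, 127, 138]

All cut coordinates (distinct, sorted): [5, 11, 18, 27, 40, 44, 48, 53, 58, 67, 76, 86, 92, 102, 115, 127, 138]

Fragment lengths:
  [0,5): 5 bp
  [5,11): 6 bp
  [11,18): 7 bp
  [18,27): 9 bp
  [27,40): 13 bp
  [40,44): 4 bp
  [44,48): 4 bp
  [48,53): 5 bp
  [53,58): 5 bp
  [58,67): 9 bp
  [67,76): 9 bp
  [76,86): 10 bp
  [86,92): 6 bp
  [92,102): 10 bp
  [102,115): 13 bp
  [115,127): 12 bp
  [127,138): 11 bp
  [138,144): 6 bp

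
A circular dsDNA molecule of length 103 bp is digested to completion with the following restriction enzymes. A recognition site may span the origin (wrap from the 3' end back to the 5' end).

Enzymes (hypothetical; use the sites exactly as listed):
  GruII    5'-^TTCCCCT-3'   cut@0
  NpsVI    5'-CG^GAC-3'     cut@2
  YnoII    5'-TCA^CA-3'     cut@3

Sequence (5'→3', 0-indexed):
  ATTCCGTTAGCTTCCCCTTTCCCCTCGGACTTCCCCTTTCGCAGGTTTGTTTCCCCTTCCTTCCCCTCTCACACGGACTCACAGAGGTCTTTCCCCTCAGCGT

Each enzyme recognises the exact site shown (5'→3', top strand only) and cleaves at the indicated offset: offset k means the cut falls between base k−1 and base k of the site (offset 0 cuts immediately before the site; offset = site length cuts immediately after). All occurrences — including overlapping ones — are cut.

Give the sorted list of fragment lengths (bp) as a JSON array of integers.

[3,4,6,7,9,9,10,11,20,24]

Per-enzyme occurrences:
  GruII TTCCCCT/0: at [11, 18, 30, 50, 60, 90] ⇒ [11, 18, 30, 50, 60, 90]
  NpsVI CGGAC/2: at [25, 73] ⇒ [27, 75]
  YnoII TCACA/3: at [68, 78] ⇒ [71, 81]

Pooled cuts: [11, 18, 27, 30, 50, 60, 71, 75, 81, 90]

Fragments:
  11→18: 7 bp
  18→27: 9 bp
  27→30: 3 bp
  30→50: 20 bp
  50→60: 10 bp
  60→71: 11 bp
  71→75: 4 bp
  75→81: 6 bp
  81→90: 9 bp
  90→11 (wrap): 103-90+11 = 24 bp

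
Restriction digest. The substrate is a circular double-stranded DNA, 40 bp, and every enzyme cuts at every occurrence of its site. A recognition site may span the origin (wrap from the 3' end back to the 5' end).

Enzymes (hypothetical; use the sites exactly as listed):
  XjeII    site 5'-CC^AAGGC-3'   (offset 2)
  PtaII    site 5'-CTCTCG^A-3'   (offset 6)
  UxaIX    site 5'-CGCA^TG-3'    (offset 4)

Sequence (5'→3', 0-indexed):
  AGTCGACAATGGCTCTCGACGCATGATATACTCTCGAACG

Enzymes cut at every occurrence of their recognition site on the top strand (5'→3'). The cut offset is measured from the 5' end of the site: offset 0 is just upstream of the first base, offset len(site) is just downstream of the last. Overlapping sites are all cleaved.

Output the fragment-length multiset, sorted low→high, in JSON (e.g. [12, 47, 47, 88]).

[5,13,22]

Site scan:
  XjeII (CCAAGGC, off=2): no sites
  PtaII (CTCTCGA, off=6): starts [12, 30] → cuts [18, 36]
  UxaIX (CGCATG, off=4): starts [19] → cuts [23]

All cut coordinates (distinct, sorted): [18, 23, 36]

Fragments:
  18→23: 5 bp
  23→36: 13 bp
  36→18 (wrap): 40-36+18 = 22 bp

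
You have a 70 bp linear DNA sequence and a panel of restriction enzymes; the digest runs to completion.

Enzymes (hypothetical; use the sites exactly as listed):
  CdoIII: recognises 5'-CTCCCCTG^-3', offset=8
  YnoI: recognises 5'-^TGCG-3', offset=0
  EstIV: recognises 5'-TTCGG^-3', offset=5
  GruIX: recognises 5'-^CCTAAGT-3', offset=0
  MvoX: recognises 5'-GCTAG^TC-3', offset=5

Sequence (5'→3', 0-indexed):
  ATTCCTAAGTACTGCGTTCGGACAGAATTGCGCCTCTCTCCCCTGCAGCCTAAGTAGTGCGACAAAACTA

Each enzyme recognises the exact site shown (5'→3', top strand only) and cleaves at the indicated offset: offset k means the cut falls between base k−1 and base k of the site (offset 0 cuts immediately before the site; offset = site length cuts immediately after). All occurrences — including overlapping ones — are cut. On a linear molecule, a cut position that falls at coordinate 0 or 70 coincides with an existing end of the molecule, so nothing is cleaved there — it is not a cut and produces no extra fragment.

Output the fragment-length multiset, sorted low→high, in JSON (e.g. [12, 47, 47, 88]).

[3,3,7,9,9,9,13,17]

Scan for sites:
  CdoIII (CTCCCCTG, off=8): starts [37] → cuts [45]
  YnoI (TGCG, off=0): starts [12, 28, 57] → cuts [12, 28, 57]
  EstIV (TTCGG, off=5): starts [16] → cuts [21]
  GruIX (CCTAAGT, off=0): starts [3, 48] → cuts [3, 48]
  MvoX (GCTAGTC, off=5): no sites

All cut coordinates (distinct, sorted): [3, 12, 21, 28, 45, 48, 57]

Fragments:
  [0,3): 3 bp
  [3,12): 9 bp
  [12,21): 9 bp
  [21,28): 7 bp
  [28,45): 17 bp
  [45,48): 3 bp
  [48,57): 9 bp
  [57,70): 13 bp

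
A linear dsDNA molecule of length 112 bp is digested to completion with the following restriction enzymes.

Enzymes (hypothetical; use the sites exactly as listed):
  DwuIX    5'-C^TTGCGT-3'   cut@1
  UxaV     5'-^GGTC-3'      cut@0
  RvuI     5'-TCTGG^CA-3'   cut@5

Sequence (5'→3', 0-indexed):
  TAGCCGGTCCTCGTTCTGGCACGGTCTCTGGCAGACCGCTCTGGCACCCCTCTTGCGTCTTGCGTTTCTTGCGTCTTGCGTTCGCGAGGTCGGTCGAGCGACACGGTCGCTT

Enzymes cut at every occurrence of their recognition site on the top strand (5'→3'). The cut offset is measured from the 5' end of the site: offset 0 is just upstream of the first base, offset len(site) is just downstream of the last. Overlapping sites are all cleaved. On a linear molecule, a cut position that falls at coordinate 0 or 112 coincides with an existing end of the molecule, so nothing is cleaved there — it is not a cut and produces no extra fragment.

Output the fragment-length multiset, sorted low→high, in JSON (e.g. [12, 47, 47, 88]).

[3,4,5,7,7,8,8,9,9,12,13,13,14]

Scan for sites:
  DwuIX CTTGCGT/1: at [51, 58, 67, 74] ⇒ [52, 59, 68, 75]
  UxaV GGTC/0: at [5, 22, 87, 91, 104] ⇒ [5, 22, 87, 91, 104]
  RvuI TCTGGCA/5: at [14, 26, 39] ⇒ [19, 31, 44]

All cut coordinates (distinct, sorted): [5, 19, 22, 31, 44, 52, 59, 68, 75, 87, 91, 104]

Fragment lengths:
  [0,5): 5 bp
  [5,19): 14 bp
  [19,22): 3 bp
  [22,31): 9 bp
  [31,44): 13 bp
  [44,52): 8 bp
  [52,59): 7 bp
  [59,68): 9 bp
  [68,75): 7 bp
  [75,87): 12 bp
  [87,91): 4 bp
  [91,104): 13 bp
  [104,112): 8 bp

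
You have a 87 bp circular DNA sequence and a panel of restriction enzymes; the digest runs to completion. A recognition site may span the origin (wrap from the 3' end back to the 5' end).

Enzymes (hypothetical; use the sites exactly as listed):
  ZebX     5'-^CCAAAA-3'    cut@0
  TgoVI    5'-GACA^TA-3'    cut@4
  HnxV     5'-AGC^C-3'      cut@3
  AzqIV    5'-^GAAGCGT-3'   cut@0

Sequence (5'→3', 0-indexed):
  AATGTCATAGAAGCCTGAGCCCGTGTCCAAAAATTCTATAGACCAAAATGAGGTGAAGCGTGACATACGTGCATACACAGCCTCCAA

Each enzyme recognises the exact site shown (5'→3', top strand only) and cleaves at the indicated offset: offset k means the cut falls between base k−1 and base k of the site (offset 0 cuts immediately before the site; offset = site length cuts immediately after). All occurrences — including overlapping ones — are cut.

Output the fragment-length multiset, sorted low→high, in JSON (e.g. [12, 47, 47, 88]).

Scan for sites:
  ZebX (CCAAAA, off=0): starts [26, 42, 83] → cuts [26, 42, 83]
  TgoVI (GACATA, off=4): starts [61] → cuts [65]
  HnxV (AGCC, off=3): starts [11, 17, 78] → cuts [14, 20, 81]
  AzqIV (GAAGCGT, off=0): starts [54] → cuts [54]

Pooled cuts: [14, 20, 26, 42, 54, 65, 81, 83]

Fragments:
  14→20: 6 bp
  20→26: 6 bp
  26→42: 16 bp
  42→54: 12 bp
  54→65: 11 bp
  65→81: 16 bp
  81→83: 2 bp
  83→14 (wrap): 87-83+14 = 18 bp

[2,6,6,11,12,16,16,18]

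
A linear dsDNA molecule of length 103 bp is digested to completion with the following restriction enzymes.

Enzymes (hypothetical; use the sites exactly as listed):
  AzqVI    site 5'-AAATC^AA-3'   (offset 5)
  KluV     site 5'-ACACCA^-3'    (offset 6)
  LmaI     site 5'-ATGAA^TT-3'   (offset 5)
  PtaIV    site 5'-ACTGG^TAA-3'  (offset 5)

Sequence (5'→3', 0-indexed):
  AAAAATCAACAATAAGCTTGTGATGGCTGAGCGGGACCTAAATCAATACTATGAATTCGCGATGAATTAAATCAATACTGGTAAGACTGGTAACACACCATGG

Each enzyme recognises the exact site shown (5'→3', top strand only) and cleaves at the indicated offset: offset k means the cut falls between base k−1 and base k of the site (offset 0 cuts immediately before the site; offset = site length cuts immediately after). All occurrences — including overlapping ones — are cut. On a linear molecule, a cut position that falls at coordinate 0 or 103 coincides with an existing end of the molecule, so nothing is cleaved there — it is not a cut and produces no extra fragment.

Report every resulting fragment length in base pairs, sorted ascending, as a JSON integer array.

Site scan:
  AzqVI AAATCAA/5: at [2, 39, 68] ⇒ [7, 44, 73]
  KluV ACACCA/6: at [94] ⇒ [100]
  LmaI ATGAATT/5: at [50, 61] ⇒ [55, 66]
  PtaIV ACTGGTAA/5: at [76, 85] ⇒ [81, 90]

All cut coordinates (distinct, sorted): [7, 44, 55, 66, 73, 81, 90, 100]

Fragments:
  [0,7): 7 bp
  [7,44): 37 bp
  [44,55): 11 bp
  [55,66): 11 bp
  [66,73): 7 bp
  [73,81): 8 bp
  [81,90): 9 bp
  [90,100): 10 bp
  [100,103): 3 bp

[3,7,7,8,9,10,11,11,37]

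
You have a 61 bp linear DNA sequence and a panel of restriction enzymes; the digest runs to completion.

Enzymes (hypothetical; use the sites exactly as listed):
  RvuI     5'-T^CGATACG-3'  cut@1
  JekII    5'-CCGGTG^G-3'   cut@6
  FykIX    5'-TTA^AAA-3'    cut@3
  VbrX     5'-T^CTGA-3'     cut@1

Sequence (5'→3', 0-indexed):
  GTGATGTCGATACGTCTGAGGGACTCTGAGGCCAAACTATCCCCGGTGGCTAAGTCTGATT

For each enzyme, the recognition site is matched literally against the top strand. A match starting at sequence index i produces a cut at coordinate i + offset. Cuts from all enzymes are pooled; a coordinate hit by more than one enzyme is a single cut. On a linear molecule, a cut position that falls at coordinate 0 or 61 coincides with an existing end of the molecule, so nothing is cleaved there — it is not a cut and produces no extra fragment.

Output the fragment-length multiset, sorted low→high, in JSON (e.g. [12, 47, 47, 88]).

[6,7,7,8,10,23]

Per-enzyme occurrences:
  RvuI (TCGATACG, off=1): starts [6] → cuts [7]
  JekII (CCGGTGG, off=6): starts [42] → cuts [48]
  FykIX (TTAAAA, off=3): no sites
  VbrX (TCTGA, off=1): starts [14, 24, 54] → cuts [15, 25, 55]

All cut coordinates (distinct, sorted): [7, 15, 25, 48, 55]

Fragment lengths:
  [0,7): 7 bp
  [7,15): 8 bp
  [15,25): 10 bp
  [25,48): 23 bp
  [48,55): 7 bp
  [55,61): 6 bp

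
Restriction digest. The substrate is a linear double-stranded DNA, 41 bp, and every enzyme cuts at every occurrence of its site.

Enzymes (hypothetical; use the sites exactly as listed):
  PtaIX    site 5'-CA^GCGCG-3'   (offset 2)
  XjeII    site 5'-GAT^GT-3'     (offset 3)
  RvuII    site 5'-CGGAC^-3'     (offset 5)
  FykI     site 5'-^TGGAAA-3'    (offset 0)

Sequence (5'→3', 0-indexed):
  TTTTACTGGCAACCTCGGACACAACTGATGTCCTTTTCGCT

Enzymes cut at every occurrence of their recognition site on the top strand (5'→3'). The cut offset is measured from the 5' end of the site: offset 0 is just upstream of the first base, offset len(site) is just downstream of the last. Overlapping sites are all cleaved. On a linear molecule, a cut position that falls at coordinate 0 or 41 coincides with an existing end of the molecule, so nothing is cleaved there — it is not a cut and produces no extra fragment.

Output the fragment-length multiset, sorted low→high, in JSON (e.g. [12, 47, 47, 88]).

Per-enzyme occurrences:
  PtaIX (CAGCGCG, off=2): no sites
  XjeII (GATGT, off=3): starts [26] → cuts [29]
  RvuII (CGGAC, off=5): starts [15] → cuts [20]
  FykI (TGGAAA, off=0): no sites

All cut coordinates (distinct, sorted): [20, 29]

Fragments:
  [0,20): 20 bp
  [20,29): 9 bp
  [29,41): 12 bp

[9,12,20]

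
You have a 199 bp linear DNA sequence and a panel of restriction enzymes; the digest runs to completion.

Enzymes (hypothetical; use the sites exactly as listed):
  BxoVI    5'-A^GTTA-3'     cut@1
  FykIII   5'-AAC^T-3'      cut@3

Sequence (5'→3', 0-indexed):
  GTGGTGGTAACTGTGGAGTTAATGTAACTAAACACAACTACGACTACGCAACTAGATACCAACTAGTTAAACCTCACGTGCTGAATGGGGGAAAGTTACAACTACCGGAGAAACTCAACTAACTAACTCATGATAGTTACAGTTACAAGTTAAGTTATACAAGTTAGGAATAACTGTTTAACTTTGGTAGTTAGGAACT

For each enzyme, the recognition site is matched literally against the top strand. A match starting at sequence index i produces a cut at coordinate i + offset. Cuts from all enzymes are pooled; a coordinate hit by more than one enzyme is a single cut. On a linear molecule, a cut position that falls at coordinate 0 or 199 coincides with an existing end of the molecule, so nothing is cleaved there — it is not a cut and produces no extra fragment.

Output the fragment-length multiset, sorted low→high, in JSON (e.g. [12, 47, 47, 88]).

Per-enzyme occurrences:
  BxoVI AGTTA/1: at [16, 64, 93, 134, 140, 147, 152, 161, 188] ⇒ [17, 65, 94, 135, 141, 148, 153, 162, 189]
  FykIII AACT/3: at [8, 25, 35, 49, 60, 99, 111, 116, 120, 124, 171, 179, 195] ⇒ [11, 28, 38, 52, 63, 102, 114, 119, 123, 127, 174, 182, 198]

All cut coordinates (distinct, sorted): [11, 17, 28, 38, 52, 63, 65, 94, 102, 114, 119, 123, 127, 135, 141, 148, 153, 162, 174, 182, 189, 198]

Fragment lengths:
  [0,11): 11 bp
  [11,17): 6 bp
  [17,28): 11 bp
  [28,38): 10 bp
  [38,52): 14 bp
  [52,63): 11 bp
  [63,65): 2 bp
  [65,94): 29 bp
  [94,102): 8 bp
  [102,114): 12 bp
  [114,119): 5 bp
  [119,123): 4 bp
  [123,127): 4 bp
  [127,135): 8 bp
  [135,141): 6 bp
  [141,148): 7 bp
  [148,153): 5 bp
  [153,162): 9 bp
  [162,174): 12 bp
  [174,182): 8 bp
  [182,189): 7 bp
  [189,198): 9 bp
  [198,199): 1 bp

[1,2,4,4,5,5,6,6,7,7,8,8,8,9,9,10,11,11,11,12,12,14,29]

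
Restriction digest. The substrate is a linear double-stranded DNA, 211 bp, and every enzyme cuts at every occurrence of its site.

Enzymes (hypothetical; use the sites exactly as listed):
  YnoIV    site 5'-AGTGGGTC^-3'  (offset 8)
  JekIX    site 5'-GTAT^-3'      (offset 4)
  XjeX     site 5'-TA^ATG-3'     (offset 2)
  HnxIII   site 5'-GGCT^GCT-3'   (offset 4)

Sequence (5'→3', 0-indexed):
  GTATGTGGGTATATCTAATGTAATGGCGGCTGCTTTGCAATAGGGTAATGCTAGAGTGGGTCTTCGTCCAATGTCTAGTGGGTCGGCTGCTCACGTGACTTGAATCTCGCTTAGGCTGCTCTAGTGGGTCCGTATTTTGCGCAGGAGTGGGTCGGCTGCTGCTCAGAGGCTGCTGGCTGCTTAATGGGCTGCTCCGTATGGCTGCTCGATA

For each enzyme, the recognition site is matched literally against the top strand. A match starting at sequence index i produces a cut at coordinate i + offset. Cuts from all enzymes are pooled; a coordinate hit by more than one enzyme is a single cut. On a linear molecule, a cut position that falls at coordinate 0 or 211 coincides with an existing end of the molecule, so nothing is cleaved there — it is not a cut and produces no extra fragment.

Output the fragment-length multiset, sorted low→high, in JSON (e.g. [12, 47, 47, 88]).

Site scan:
  YnoIV (AGTGGGTC, off=8): starts [54, 76, 122, 145] → cuts [62, 84, 130, 153]
  JekIX (GTAT, off=4): starts [0, 8, 131, 195] → cuts [4, 12, 135, 199]
  XjeX (TAATG, off=2): starts [15, 20, 45, 181] → cuts [17, 22, 47, 183]
  HnxIII (GGCTGCT, off=4): starts [27, 84, 113, 153, 167, 174, 186, 199] → cuts [31, 88, 117, 157, 171, 178, 190, 203]

Pooled cuts: [4, 12, 17, 22, 31, 47, 62, 84, 88, 117, 130, 135, 153, 157, 171, 178, 183, 190, 199, 203]

Fragments:
  [0,4): 4 bp
  [4,12): 8 bp
  [12,17): 5 bp
  [17,22): 5 bp
  [22,31): 9 bp
  [31,47): 16 bp
  [47,62): 15 bp
  [62,84): 22 bp
  [84,88): 4 bp
  [88,117): 29 bp
  [117,130): 13 bp
  [130,135): 5 bp
  [135,153): 18 bp
  [153,157): 4 bp
  [157,171): 14 bp
  [171,178): 7 bp
  [178,183): 5 bp
  [183,190): 7 bp
  [190,199): 9 bp
  [199,203): 4 bp
  [203,211): 8 bp

[4,4,4,4,5,5,5,5,7,7,8,8,9,9,13,14,15,16,18,22,29]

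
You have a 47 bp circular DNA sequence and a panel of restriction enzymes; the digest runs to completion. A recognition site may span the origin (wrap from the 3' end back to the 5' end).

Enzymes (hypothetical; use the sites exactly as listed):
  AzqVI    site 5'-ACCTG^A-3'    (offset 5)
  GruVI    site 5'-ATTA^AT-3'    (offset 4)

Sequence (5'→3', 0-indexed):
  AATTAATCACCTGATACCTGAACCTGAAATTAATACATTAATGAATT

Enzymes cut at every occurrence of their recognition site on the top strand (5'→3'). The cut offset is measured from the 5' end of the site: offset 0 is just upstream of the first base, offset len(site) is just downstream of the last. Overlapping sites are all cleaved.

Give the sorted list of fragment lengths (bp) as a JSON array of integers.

[4,6,6,7,8,8,8]

Site scan:
  AzqVI ACCTGA/5: at [8, 15, 21] ⇒ [13, 20, 26]
  GruVI ATTAAT/4: at [1, 28, 36, 44] ⇒ [1, 5, 32, 40]

Pooled cuts: [1, 5, 13, 20, 26, 32, 40]

Fragment lengths:
  1→5: 4 bp
  5→13: 8 bp
  13→20: 7 bp
  20→26: 6 bp
  26→32: 6 bp
  32→40: 8 bp
  40→1 (wrap): 47-40+1 = 8 bp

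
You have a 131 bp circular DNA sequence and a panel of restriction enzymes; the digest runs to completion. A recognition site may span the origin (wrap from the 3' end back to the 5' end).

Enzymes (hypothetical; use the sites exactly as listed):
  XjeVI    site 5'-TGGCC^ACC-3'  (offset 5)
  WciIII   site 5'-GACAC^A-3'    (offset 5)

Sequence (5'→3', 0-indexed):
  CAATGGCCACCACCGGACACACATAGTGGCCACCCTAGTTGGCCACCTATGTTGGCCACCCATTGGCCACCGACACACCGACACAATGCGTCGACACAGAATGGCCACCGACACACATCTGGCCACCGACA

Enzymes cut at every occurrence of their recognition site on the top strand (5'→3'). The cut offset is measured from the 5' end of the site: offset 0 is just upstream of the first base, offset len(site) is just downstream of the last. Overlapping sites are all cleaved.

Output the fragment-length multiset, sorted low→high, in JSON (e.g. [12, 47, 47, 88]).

Per-enzyme occurrences:
  XjeVI (TGGCCACC, off=5): starts [3, 26, 39, 52, 63, 101, 119] → cuts [8, 31, 44, 57, 68, 106, 124]
  WciIII (GACACA, off=5): starts [15, 71, 79, 92, 109, 127] → cuts [1, 20, 76, 84, 97, 114]

Pooled cuts: [1, 8, 20, 31, 44, 57, 68, 76, 84, 97, 106, 114, 124]

Fragments:
  1→8: 7 bp
  8→20: 12 bp
  20→31: 11 bp
  31→44: 13 bp
  44→57: 13 bp
  57→68: 11 bp
  68→76: 8 bp
  76→84: 8 bp
  84→97: 13 bp
  97→106: 9 bp
  106→114: 8 bp
  114→124: 10 bp
  124→1 (wrap): 131-124+1 = 8 bp

[7,8,8,8,8,9,10,11,11,12,13,13,13]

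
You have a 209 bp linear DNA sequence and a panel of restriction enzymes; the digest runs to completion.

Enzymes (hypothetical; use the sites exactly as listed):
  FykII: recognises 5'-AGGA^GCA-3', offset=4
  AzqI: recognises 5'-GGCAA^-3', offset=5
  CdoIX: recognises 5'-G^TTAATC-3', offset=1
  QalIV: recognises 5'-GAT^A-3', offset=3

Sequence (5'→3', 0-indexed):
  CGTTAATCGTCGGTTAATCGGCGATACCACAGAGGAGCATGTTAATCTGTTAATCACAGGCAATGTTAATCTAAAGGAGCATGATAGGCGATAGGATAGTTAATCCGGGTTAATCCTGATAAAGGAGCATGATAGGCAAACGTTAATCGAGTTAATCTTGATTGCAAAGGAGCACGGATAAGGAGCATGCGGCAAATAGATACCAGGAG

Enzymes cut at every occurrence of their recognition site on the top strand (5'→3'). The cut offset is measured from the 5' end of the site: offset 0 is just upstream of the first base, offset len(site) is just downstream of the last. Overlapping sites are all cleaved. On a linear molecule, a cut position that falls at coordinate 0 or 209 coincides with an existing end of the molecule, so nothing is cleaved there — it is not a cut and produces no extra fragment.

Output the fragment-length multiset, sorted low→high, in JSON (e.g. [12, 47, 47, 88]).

Scan for sites:
  FykII AGGAGCA/4: at [32, 74, 122, 167, 180] ⇒ [36, 78, 126, 171, 184]
  AzqI GGCAA/5: at [58, 134, 190] ⇒ [63, 139, 195]
  CdoIX GTTAATC/1: at [1, 12, 40, 48, 64, 98, 108, 141, 150] ⇒ [2, 13, 41, 49, 65, 99, 109, 142, 151]
  QalIV GATA/3: at [22, 82, 89, 94, 117, 130, 176, 198] ⇒ [25, 85, 92, 97, 120, 133, 179, 201]

All cut coordinates (distinct, sorted): [2, 13, 25, 36, 41, 49, 63, 65, 78, 85, 92, 97, 99, 109, 120, 126, 133, 139, 142, 151, 171, 179, 184, 195, 201]

Fragments:
  [0,2): 2 bp
  [2,13): 11 bp
  [13,25): 12 bp
  [25,36): 11 bp
  [36,41): 5 bp
  [41,49): 8 bp
  [49,63): 14 bp
  [63,65): 2 bp
  [65,78): 13 bp
  [78,85): 7 bp
  [85,92): 7 bp
  [92,97): 5 bp
  [97,99): 2 bp
  [99,109): 10 bp
  [109,120): 11 bp
  [120,126): 6 bp
  [126,133): 7 bp
  [133,139): 6 bp
  [139,142): 3 bp
  [142,151): 9 bp
  [151,171): 20 bp
  [171,179): 8 bp
  [179,184): 5 bp
  [184,195): 11 bp
  [195,201): 6 bp
  [201,209): 8 bp

[2,2,2,3,5,5,5,6,6,6,7,7,7,8,8,8,9,10,11,11,11,11,12,13,14,20]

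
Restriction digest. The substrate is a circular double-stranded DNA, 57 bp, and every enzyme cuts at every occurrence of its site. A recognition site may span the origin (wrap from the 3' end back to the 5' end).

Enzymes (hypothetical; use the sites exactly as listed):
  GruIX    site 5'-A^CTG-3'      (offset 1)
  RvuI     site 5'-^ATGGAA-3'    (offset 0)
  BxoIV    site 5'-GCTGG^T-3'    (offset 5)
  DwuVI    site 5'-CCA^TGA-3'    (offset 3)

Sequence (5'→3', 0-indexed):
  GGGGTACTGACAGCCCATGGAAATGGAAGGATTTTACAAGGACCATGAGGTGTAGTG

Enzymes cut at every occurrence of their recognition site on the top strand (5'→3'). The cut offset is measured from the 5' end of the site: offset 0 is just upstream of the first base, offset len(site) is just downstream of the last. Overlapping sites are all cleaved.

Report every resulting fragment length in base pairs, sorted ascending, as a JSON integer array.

Scan for sites:
  GruIX ACTG/1: at [5] ⇒ [6]
  RvuI ATGGAA/0: at [16, 22] ⇒ [16, 22]
  BxoIV (GCTGGT, off=5): no sites
  DwuVI CCATGA/3: at [42] ⇒ [45]

Pooled cuts: [6, 16, 22, 45]

Fragment lengths:
  6→16: 10 bp
  16→22: 6 bp
  22→45: 23 bp
  45→6 (wrap): 57-45+6 = 18 bp

[6,10,18,23]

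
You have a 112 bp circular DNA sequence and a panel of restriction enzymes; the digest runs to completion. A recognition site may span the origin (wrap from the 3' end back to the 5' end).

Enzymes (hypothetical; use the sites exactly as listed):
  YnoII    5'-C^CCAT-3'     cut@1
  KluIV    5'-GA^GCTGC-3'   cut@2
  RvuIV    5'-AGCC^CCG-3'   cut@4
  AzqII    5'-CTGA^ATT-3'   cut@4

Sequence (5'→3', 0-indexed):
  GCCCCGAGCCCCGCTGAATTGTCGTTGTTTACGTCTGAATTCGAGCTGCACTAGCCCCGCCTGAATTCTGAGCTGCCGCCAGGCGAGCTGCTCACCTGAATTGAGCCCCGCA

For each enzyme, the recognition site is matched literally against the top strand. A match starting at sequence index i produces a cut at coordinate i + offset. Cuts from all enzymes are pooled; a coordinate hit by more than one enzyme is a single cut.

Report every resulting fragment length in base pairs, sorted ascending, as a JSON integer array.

[6,7,7,7,8,8,8,12,13,15,21]

Per-enzyme occurrences:
  YnoII (CCCAT, off=1): no sites
  KluIV (GAGCTGC, off=2): starts [42, 69, 84] → cuts [44, 71, 86]
  RvuIV (AGCCCCG, off=4): starts [6, 52, 103, 111] → cuts [3, 10, 56, 107]
  AzqII (CTGAATT, off=4): starts [13, 34, 60, 95] → cuts [17, 38, 64, 99]

All cut coordinates (distinct, sorted): [3, 10, 17, 38, 44, 56, 64, 71, 86, 99, 107]

Fragment lengths:
  3→10: 7 bp
  10→17: 7 bp
  17→38: 21 bp
  38→44: 6 bp
  44→56: 12 bp
  56→64: 8 bp
  64→71: 7 bp
  71→86: 15 bp
  86→99: 13 bp
  99→107: 8 bp
  107→3 (wrap): 112-107+3 = 8 bp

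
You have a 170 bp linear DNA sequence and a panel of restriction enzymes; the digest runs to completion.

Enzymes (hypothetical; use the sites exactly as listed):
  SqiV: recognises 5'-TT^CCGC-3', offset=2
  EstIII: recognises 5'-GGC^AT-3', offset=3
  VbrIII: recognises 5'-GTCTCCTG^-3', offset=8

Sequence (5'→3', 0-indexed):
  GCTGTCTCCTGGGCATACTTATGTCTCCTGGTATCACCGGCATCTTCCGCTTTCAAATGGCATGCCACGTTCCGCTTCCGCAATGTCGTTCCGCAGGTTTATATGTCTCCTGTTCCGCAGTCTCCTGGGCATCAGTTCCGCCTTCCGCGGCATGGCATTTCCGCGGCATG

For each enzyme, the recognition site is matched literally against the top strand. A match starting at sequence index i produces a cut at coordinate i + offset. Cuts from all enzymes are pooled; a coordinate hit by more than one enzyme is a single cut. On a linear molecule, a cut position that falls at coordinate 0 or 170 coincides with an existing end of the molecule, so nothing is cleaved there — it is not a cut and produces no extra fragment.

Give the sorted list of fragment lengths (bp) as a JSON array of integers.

[2,3,3,3,4,5,5,6,7,7,7,7,10,11,11,13,13,15,16,22]

Site scan:
  SqiV TTCCGC/2: at [44, 69, 75, 88, 112, 135, 142, 158] ⇒ [46, 71, 77, 90, 114, 137, 144, 160]
  EstIII GGCAT/3: at [11, 38, 58, 127, 148, 153, 164] ⇒ [14, 41, 61, 130, 151, 156, 167]
  VbrIII GTCTCCTG/8: at [3, 22, 104, 119] ⇒ [11, 30, 112, 127]

All cut coordinates (distinct, sorted): [11, 14, 30, 41, 46, 61, 71, 77, 90, 112, 114, 127, 130, 137, 144, 151, 156, 160, 167]

Fragment lengths:
  [0,11): 11 bp
  [11,14): 3 bp
  [14,30): 16 bp
  [30,41): 11 bp
  [41,46): 5 bp
  [46,61): 15 bp
  [61,71): 10 bp
  [71,77): 6 bp
  [77,90): 13 bp
  [90,112): 22 bp
  [112,114): 2 bp
  [114,127): 13 bp
  [127,130): 3 bp
  [130,137): 7 bp
  [137,144): 7 bp
  [144,151): 7 bp
  [151,156): 5 bp
  [156,160): 4 bp
  [160,167): 7 bp
  [167,170): 3 bp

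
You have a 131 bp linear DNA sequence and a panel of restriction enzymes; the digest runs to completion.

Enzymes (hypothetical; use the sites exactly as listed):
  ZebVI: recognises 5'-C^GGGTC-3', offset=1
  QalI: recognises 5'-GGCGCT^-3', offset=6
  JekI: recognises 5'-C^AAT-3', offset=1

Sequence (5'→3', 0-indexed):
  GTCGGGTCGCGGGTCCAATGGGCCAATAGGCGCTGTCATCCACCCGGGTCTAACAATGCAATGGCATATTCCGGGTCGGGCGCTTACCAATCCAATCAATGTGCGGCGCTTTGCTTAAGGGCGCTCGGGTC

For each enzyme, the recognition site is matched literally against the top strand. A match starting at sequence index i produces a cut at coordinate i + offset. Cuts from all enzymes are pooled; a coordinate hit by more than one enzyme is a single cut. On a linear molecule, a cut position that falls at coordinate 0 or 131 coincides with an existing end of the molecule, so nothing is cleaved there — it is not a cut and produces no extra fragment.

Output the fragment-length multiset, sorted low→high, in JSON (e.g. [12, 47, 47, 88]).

Site scan:
  ZebVI (CGGGTC, off=1): starts [2, 9, 44, 71, 125] → cuts [3, 10, 45, 72, 126]
  QalI (GGCGCT, off=6): starts [28, 78, 104, 119] → cuts [34, 84, 110, 125]
  JekI (CAAT, off=1): starts [15, 23, 53, 58, 87, 92, 96] → cuts [16, 24, 54, 59, 88, 93, 97]

All cut coordinates (distinct, sorted): [3, 10, 16, 24, 34, 45, 54, 59, 72, 84, 88, 93, 97, 110, 125, 126]

Fragments:
  [0,3): 3 bp
  [3,10): 7 bp
  [10,16): 6 bp
  [16,24): 8 bp
  [24,34): 10 bp
  [34,45): 11 bp
  [45,54): 9 bp
  [54,59): 5 bp
  [59,72): 13 bp
  [72,84): 12 bp
  [84,88): 4 bp
  [88,93): 5 bp
  [93,97): 4 bp
  [97,110): 13 bp
  [110,125): 15 bp
  [125,126): 1 bp
  [126,131): 5 bp

[1,3,4,4,5,5,5,6,7,8,9,10,11,12,13,13,15]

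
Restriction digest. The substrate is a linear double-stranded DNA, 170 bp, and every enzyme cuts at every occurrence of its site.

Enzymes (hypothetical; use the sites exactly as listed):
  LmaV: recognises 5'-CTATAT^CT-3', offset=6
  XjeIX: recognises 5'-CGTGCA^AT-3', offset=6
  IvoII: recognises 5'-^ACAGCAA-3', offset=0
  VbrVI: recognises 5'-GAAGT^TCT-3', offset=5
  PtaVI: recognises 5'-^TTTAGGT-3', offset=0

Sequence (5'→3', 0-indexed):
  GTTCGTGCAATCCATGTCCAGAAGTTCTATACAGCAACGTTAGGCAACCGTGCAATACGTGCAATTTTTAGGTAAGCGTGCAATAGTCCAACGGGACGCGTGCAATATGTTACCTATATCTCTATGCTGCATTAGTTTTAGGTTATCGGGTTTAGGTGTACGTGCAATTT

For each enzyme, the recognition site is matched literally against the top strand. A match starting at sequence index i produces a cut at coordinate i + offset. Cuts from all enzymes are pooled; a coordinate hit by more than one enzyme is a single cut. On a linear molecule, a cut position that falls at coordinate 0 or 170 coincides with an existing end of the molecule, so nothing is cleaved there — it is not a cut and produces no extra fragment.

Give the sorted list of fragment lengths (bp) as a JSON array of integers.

[3,4,5,9,9,14,15,16,16,16,17,22,24]

Site scan:
  LmaV CTATATCT/6: at [113] ⇒ [119]
  XjeIX CGTGCAAT/6: at [3, 48, 57, 76, 98, 160] ⇒ [9, 54, 63, 82, 104, 166]
  IvoII ACAGCAA/0: at [30] ⇒ [30]
  VbrVI GAAGTTCT/5: at [20] ⇒ [25]
  PtaVI TTTAGGT/0: at [66, 136, 150] ⇒ [66, 136, 150]

Pooled cuts: [9, 25, 30, 54, 63, 66, 82, 104, 119, 136, 150, 166]

Fragments:
  [0,9): 9 bp
  [9,25): 16 bp
  [25,30): 5 bp
  [30,54): 24 bp
  [54,63): 9 bp
  [63,66): 3 bp
  [66,82): 16 bp
  [82,104): 22 bp
  [104,119): 15 bp
  [119,136): 17 bp
  [136,150): 14 bp
  [150,166): 16 bp
  [166,170): 4 bp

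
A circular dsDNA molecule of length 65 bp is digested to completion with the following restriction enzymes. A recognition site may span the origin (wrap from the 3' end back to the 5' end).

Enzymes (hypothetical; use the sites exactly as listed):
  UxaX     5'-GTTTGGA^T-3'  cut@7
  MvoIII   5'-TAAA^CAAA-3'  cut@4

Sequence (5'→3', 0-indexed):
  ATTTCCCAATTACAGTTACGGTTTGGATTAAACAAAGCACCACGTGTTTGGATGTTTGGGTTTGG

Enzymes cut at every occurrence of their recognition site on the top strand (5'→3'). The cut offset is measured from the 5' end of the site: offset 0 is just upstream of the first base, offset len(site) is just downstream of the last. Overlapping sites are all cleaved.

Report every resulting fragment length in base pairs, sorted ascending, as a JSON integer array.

Per-enzyme occurrences:
  UxaX GTTTGGAT/7: at [20, 45, 59] ⇒ [1, 27, 52]
  MvoIII TAAACAAA/4: at [28] ⇒ [32]

Pooled cuts: [1, 27, 32, 52]

Fragments:
  1→27: 26 bp
  27→32: 5 bp
  32→52: 20 bp
  52→1 (wrap): 65-52+1 = 14 bp

[5,14,20,26]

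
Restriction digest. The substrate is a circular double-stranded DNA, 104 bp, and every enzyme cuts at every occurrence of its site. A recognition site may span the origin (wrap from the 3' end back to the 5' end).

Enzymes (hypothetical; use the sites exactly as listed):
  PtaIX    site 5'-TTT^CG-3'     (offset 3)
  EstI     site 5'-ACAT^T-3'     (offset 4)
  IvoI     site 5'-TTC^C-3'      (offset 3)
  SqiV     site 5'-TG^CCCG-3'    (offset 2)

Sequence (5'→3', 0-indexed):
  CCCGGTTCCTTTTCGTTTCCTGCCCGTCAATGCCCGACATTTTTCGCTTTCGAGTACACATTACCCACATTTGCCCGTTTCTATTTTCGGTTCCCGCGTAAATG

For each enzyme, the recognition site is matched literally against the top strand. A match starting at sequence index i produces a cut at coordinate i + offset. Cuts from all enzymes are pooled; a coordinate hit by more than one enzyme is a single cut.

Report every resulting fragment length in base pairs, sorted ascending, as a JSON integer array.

[3,3,4,5,6,6,6,8,8,9,10,11,11,14]

Scan for sites:
  PtaIX TTTCG/3: at [10, 41, 47, 84] ⇒ [13, 44, 50, 87]
  EstI ACATT/4: at [36, 57, 66] ⇒ [40, 61, 70]
  IvoI TTCC/3: at [5, 16, 90] ⇒ [8, 19, 93]
  SqiV TGCCCG/2: at [20, 30, 71, 102] ⇒ [0, 22, 32, 73]

All cut coordinates (distinct, sorted): [0, 8, 13, 19, 22, 32, 40, 44, 50, 61, 70, 73, 87, 93]

Fragment lengths:
  0→8: 8 bp
  8→13: 5 bp
  13→19: 6 bp
  19→22: 3 bp
  22→32: 10 bp
  32→40: 8 bp
  40→44: 4 bp
  44→50: 6 bp
  50→61: 11 bp
  61→70: 9 bp
  70→73: 3 bp
  73→87: 14 bp
  87→93: 6 bp
  93→0 (wrap): 104-93+0 = 11 bp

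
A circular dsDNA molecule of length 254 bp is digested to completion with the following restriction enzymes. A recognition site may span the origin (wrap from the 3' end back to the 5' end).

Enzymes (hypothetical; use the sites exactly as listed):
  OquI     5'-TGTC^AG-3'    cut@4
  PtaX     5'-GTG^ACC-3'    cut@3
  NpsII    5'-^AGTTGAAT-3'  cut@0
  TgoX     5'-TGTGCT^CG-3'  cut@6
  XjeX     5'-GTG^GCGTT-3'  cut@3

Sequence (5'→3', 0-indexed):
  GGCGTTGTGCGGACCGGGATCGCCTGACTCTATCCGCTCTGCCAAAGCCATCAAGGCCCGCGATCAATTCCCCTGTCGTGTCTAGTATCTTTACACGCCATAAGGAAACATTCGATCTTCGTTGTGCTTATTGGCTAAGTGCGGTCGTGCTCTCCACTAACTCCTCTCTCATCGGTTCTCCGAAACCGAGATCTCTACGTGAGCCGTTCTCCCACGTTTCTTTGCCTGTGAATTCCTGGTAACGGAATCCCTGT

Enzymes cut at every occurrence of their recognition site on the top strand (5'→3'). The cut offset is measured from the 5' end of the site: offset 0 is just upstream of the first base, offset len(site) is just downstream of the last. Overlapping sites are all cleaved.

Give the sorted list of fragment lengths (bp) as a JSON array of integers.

Scan for sites:
  OquI (TGTCAG, off=4): no sites
  PtaX (GTGACC, off=3): no sites
  NpsII (AGTTGAAT, off=0): no sites
  TgoX (TGTGCTCG, off=6): no sites
  XjeX (GTGGCGTT, off=3): starts [252] → cuts [1]

All cut coordinates (distinct, sorted): [1]

Fragment lengths:
  1→1 (wrap): 254-1+1 = 254 bp

[254]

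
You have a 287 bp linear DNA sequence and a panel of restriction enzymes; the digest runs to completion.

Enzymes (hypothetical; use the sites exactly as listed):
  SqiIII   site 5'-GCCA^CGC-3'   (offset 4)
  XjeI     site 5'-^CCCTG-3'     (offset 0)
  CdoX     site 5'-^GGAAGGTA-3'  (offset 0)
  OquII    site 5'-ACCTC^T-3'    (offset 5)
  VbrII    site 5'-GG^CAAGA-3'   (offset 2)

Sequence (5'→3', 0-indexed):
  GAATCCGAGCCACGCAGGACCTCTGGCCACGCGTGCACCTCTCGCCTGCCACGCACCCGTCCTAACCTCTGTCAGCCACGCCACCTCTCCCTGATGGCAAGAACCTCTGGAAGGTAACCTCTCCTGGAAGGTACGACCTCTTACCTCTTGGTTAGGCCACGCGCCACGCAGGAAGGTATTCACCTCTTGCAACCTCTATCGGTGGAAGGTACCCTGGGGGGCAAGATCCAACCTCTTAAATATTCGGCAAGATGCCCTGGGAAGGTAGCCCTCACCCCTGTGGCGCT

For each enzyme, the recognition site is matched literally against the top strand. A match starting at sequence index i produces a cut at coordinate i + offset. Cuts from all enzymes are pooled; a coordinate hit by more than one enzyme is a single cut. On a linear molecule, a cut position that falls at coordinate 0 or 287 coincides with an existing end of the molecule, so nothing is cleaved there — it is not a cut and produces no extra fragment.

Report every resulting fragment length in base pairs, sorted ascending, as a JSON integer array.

[1,1,4,4,5,6,7,7,7,7,8,9,9,9,10,10,10,10,11,12,12,12,12,12,13,14,15,16,16,18]

Site scan:
  SqiIII (GCCACGC, off=4): starts [8, 25, 47, 74, 155, 162] → cuts [12, 29, 51, 78, 159, 166]
  XjeI (CCCTG, off=0): starts [88, 211, 254, 275] → cuts [88, 211, 254, 275]
  CdoX (GGAAGGTA, off=0): starts [108, 125, 170, 203, 259] → cuts [108, 125, 170, 203, 259]
  OquII (ACCTCT, off=5): starts [18, 36, 64, 82, 102, 116, 135, 142, 181, 191, 230] → cuts [23, 41, 69, 87, 107, 121, 140, 147, 186, 196, 235]
  VbrII (GGCAAGA, off=2): starts [95, 219, 245] → cuts [97, 221, 247]

Pooled cuts: [12, 23, 29, 41, 51, 69, 78, 87, 88, 97, 107, 108, 121, 125, 140, 147, 159, 166, 170, 186, 196, 203, 211, 221, 235, 247, 254, 259, 275]

Fragments:
  [0,12): 12 bp
  [12,23): 11 bp
  [23,29): 6 bp
  [29,41): 12 bp
  [41,51): 10 bp
  [51,69): 18 bp
  [69,78): 9 bp
  [78,87): 9 bp
  [87,88): 1 bp
  [88,97): 9 bp
  [97,107): 10 bp
  [107,108): 1 bp
  [108,121): 13 bp
  [121,125): 4 bp
  [125,140): 15 bp
  [140,147): 7 bp
  [147,159): 12 bp
  [159,166): 7 bp
  [166,170): 4 bp
  [170,186): 16 bp
  [186,196): 10 bp
  [196,203): 7 bp
  [203,211): 8 bp
  [211,221): 10 bp
  [221,235): 14 bp
  [235,247): 12 bp
  [247,254): 7 bp
  [254,259): 5 bp
  [259,275): 16 bp
  [275,287): 12 bp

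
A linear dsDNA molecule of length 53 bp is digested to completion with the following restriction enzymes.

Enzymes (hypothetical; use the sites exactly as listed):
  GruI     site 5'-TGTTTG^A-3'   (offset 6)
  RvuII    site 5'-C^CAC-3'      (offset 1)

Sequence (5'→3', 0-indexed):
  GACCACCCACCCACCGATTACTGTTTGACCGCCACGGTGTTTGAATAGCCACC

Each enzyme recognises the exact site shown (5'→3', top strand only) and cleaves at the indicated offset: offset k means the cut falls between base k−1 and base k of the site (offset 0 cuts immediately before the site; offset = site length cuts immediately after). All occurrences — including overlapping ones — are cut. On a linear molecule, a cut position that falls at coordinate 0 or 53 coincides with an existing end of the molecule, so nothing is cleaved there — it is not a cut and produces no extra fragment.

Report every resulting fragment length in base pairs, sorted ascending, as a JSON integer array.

[3,4,4,4,5,6,11,16]

Scan for sites:
  GruI (TGTTTGA, off=6): starts [21, 37] → cuts [27, 43]
  RvuII (CCAC, off=1): starts [2, 6, 10, 31, 48] → cuts [3, 7, 11, 32, 49]

Pooled cuts: [3, 7, 11, 27, 32, 43, 49]

Fragment lengths:
  [0,3): 3 bp
  [3,7): 4 bp
  [7,11): 4 bp
  [11,27): 16 bp
  [27,32): 5 bp
  [32,43): 11 bp
  [43,49): 6 bp
  [49,53): 4 bp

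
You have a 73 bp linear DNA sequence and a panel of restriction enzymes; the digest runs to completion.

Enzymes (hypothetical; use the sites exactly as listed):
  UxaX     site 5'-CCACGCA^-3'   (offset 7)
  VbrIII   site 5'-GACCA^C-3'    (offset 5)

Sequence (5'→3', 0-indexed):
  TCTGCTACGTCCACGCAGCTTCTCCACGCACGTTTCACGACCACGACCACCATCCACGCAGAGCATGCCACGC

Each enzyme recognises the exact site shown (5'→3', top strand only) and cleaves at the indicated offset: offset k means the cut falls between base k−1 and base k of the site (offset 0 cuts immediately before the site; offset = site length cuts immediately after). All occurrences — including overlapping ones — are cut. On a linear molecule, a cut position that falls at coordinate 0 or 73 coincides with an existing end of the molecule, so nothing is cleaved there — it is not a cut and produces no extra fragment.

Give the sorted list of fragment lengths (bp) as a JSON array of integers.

[6,11,13,13,13,17]

Site scan:
  UxaX CCACGCA/7: at [10, 23, 53] ⇒ [17, 30, 60]
  VbrIII GACCAC/5: at [38, 44] ⇒ [43, 49]

Pooled cuts: [17, 30, 43, 49, 60]

Fragments:
  [0,17): 17 bp
  [17,30): 13 bp
  [30,43): 13 bp
  [43,49): 6 bp
  [49,60): 11 bp
  [60,73): 13 bp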